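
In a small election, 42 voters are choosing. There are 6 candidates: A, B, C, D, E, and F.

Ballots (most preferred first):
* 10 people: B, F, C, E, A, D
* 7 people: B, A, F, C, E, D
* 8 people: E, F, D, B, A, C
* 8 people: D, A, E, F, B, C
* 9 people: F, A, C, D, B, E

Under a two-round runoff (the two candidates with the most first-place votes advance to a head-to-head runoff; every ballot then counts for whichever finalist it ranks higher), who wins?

F

Round 1 first-place votes: A 0, B 17, C 0, D 8, E 8, F 9. B and F advance.
Runoff: B is ranked above F on 17 ballots, F above B on 25.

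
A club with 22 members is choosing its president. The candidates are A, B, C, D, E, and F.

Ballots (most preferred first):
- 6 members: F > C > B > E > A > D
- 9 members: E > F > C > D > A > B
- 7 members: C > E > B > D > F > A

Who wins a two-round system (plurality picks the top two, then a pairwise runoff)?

C

Round 1 first-place votes: A 0, B 0, C 7, D 0, E 9, F 6. E and C advance.
Runoff: E is ranked above C on 9 ballots, C above E on 13.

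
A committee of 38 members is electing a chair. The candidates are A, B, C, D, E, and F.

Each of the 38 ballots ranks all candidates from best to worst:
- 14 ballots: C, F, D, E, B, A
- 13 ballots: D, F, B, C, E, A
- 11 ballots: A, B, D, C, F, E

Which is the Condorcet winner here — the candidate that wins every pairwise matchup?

D

D vs A: 27–11
D vs B: 27–11
D vs C: 24–14
D vs E: 38–0
D vs F: 24–14
D beats every other candidate.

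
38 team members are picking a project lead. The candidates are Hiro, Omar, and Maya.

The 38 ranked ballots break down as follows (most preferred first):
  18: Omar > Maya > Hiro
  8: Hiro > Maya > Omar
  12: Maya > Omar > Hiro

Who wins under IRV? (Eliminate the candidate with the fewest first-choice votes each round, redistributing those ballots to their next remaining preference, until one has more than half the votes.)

Round 1: Hiro 8, Omar 18, Maya 12. Hiro eliminated.
Round 2: Omar 18, Maya 20. Maya has a majority (≥20).

Maya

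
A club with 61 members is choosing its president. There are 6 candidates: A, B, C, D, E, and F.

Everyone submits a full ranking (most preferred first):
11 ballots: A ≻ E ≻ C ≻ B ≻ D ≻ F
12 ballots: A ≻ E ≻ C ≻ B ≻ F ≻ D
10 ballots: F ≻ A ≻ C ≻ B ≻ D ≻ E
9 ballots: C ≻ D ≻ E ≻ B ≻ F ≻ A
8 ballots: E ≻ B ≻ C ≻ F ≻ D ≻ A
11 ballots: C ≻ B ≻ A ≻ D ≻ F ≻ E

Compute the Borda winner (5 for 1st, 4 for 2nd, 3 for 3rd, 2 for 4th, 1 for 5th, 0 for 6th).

C

A: 11×5 + 12×5 + 10×4 + 9×0 + 8×0 + 11×3 = 188
B: 11×2 + 12×2 + 10×2 + 9×2 + 8×4 + 11×4 = 160
C: 11×3 + 12×3 + 10×3 + 9×5 + 8×3 + 11×5 = 223
D: 11×1 + 12×0 + 10×1 + 9×4 + 8×1 + 11×2 = 87
E: 11×4 + 12×4 + 10×0 + 9×3 + 8×5 + 11×0 = 159
F: 11×0 + 12×1 + 10×5 + 9×1 + 8×2 + 11×1 = 98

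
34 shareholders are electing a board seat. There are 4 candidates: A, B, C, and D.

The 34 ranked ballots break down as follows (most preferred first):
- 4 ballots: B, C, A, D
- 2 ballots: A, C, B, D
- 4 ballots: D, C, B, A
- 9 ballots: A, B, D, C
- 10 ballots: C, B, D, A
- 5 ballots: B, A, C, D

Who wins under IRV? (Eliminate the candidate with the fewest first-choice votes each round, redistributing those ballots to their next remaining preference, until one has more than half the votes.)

Round 1: A 11, B 9, C 10, D 4. D eliminated.
Round 2: A 11, B 9, C 14. B eliminated.
Round 3: A 16, C 18. C has a majority (≥18).

C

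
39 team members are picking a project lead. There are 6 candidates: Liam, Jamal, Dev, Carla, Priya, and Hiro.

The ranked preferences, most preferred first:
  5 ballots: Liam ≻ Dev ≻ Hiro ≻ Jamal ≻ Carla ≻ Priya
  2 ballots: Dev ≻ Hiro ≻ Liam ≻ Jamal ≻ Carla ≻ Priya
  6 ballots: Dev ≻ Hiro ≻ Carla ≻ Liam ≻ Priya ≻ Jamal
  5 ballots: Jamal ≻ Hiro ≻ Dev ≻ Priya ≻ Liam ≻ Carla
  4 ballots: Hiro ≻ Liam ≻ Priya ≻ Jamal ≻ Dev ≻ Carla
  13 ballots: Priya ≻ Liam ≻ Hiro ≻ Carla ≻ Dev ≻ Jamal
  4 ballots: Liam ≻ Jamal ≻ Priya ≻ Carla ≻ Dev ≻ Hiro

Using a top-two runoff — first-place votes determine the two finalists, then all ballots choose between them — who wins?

Round 1 first-place votes: Liam 9, Jamal 5, Dev 8, Carla 0, Priya 13, Hiro 4. Priya and Liam advance.
Runoff: Priya is ranked above Liam on 18 ballots, Liam above Priya on 21.

Liam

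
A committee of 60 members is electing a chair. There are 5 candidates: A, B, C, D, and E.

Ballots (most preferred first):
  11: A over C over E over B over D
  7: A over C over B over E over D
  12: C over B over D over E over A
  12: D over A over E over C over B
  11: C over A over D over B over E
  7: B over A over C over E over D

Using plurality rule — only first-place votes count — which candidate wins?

C

First-place votes: A 18, B 7, C 23, D 12, E 0.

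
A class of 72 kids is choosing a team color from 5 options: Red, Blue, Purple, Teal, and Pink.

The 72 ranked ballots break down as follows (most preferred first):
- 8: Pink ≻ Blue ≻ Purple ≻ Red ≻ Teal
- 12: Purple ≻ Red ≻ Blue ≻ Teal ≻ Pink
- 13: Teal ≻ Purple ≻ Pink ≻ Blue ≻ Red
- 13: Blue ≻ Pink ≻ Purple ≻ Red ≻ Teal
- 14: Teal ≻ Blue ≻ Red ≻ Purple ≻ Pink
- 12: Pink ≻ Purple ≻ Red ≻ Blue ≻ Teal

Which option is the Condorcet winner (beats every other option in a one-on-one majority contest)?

Purple

Purple vs Red: 58–14
Purple vs Blue: 37–35
Purple vs Teal: 45–27
Purple vs Pink: 39–33
Purple beats every other option.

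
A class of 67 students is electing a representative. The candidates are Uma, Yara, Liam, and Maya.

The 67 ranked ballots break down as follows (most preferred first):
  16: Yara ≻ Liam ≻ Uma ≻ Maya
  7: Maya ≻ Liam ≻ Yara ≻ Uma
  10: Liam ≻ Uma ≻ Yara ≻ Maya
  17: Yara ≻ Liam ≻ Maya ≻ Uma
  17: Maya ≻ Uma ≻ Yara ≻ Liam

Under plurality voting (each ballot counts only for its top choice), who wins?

Yara

First-place votes: Uma 0, Yara 33, Liam 10, Maya 24.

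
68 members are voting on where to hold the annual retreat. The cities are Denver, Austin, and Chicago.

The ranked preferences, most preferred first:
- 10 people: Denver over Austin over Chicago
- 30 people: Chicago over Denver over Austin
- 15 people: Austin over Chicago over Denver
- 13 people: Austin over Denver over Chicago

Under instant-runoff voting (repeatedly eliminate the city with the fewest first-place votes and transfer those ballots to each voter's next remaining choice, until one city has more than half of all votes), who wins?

Round 1: Denver 10, Austin 28, Chicago 30. Denver eliminated.
Round 2: Austin 38, Chicago 30. Austin has a majority (≥35).

Austin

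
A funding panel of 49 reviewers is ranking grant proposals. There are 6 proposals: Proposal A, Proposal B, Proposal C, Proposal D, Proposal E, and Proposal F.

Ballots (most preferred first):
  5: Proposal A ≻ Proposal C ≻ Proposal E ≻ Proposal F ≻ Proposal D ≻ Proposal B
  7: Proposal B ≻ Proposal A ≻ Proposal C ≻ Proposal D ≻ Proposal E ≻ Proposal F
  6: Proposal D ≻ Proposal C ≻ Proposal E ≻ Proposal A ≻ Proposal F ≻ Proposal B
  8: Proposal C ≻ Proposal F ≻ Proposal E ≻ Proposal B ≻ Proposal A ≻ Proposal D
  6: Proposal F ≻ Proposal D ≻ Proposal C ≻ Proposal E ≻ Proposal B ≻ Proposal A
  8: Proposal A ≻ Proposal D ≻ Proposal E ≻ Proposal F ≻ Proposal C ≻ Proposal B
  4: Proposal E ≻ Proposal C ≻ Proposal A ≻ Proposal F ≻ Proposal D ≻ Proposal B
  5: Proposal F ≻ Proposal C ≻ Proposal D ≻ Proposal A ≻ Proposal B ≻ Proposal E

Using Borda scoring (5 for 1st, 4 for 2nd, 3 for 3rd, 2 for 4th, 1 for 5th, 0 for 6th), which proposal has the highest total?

Proposal C

Proposal A: 5×5 + 7×4 + 6×2 + 8×1 + 6×0 + 8×5 + 4×3 + 5×2 = 135
Proposal B: 5×0 + 7×5 + 6×0 + 8×2 + 6×1 + 8×0 + 4×0 + 5×1 = 62
Proposal C: 5×4 + 7×3 + 6×4 + 8×5 + 6×3 + 8×1 + 4×4 + 5×4 = 167
Proposal D: 5×1 + 7×2 + 6×5 + 8×0 + 6×4 + 8×4 + 4×1 + 5×3 = 124
Proposal E: 5×3 + 7×1 + 6×3 + 8×3 + 6×2 + 8×3 + 4×5 + 5×0 = 120
Proposal F: 5×2 + 7×0 + 6×1 + 8×4 + 6×5 + 8×2 + 4×2 + 5×5 = 127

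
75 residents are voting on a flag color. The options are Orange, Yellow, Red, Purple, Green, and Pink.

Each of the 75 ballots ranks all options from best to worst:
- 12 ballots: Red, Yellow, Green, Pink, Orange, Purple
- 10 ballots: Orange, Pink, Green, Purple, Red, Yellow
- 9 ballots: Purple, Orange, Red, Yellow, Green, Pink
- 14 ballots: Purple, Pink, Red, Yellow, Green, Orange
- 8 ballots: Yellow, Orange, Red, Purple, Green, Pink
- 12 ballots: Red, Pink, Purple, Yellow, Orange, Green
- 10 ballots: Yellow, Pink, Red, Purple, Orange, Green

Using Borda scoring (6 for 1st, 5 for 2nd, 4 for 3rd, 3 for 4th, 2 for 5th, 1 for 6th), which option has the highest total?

Red

Orange: 12×2 + 10×6 + 9×5 + 14×1 + 8×5 + 12×2 + 10×2 = 227
Yellow: 12×5 + 10×1 + 9×3 + 14×3 + 8×6 + 12×3 + 10×6 = 283
Red: 12×6 + 10×2 + 9×4 + 14×4 + 8×4 + 12×6 + 10×4 = 328
Purple: 12×1 + 10×3 + 9×6 + 14×6 + 8×3 + 12×4 + 10×3 = 282
Green: 12×4 + 10×4 + 9×2 + 14×2 + 8×2 + 12×1 + 10×1 = 172
Pink: 12×3 + 10×5 + 9×1 + 14×5 + 8×1 + 12×5 + 10×5 = 283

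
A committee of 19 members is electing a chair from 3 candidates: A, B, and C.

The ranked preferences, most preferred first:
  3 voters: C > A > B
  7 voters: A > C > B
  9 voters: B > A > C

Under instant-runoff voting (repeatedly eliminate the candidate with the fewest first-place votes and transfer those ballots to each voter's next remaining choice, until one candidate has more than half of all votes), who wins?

A

Round 1: A 7, B 9, C 3. C eliminated.
Round 2: A 10, B 9. A has a majority (≥10).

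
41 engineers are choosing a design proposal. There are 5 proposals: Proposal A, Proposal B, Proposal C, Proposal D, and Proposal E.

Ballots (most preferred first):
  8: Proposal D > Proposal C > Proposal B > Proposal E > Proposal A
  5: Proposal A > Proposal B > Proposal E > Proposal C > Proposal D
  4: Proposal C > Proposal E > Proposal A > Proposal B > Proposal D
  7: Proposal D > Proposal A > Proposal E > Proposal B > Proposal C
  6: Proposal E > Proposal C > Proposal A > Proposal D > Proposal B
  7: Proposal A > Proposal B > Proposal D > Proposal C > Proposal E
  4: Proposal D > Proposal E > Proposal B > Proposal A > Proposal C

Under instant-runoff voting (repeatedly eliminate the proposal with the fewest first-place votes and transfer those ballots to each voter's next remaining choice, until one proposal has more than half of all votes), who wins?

Proposal A

Round 1: Proposal A 12, Proposal B 0, Proposal C 4, Proposal D 19, Proposal E 6. Proposal B eliminated.
Round 2: Proposal A 12, Proposal C 4, Proposal D 19, Proposal E 6. Proposal C eliminated.
Round 3: Proposal A 12, Proposal D 19, Proposal E 10. Proposal E eliminated.
Round 4: Proposal A 22, Proposal D 19. Proposal A has a majority (≥21).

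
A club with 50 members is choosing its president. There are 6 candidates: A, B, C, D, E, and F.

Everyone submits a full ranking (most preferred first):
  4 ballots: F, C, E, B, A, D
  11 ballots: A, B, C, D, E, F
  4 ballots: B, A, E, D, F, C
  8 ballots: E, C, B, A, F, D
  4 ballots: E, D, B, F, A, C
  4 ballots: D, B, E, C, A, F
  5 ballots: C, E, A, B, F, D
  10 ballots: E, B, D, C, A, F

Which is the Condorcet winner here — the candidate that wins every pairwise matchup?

E vs A: 35–15
E vs B: 31–19
E vs C: 30–20
E vs D: 35–15
E vs F: 46–4
E beats every other candidate.

E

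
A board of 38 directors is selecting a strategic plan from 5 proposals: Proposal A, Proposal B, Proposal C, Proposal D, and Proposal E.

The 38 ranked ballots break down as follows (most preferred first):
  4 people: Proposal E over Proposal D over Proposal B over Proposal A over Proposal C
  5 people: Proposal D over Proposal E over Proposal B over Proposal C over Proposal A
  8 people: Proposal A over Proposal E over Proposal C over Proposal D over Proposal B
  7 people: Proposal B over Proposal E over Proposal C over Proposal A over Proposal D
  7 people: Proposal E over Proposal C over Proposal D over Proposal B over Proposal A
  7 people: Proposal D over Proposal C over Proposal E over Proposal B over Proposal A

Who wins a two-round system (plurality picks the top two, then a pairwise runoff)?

Proposal E

Round 1 first-place votes: Proposal A 8, Proposal B 7, Proposal C 0, Proposal D 12, Proposal E 11. Proposal D and Proposal E advance.
Runoff: Proposal D is ranked above Proposal E on 12 ballots, Proposal E above Proposal D on 26.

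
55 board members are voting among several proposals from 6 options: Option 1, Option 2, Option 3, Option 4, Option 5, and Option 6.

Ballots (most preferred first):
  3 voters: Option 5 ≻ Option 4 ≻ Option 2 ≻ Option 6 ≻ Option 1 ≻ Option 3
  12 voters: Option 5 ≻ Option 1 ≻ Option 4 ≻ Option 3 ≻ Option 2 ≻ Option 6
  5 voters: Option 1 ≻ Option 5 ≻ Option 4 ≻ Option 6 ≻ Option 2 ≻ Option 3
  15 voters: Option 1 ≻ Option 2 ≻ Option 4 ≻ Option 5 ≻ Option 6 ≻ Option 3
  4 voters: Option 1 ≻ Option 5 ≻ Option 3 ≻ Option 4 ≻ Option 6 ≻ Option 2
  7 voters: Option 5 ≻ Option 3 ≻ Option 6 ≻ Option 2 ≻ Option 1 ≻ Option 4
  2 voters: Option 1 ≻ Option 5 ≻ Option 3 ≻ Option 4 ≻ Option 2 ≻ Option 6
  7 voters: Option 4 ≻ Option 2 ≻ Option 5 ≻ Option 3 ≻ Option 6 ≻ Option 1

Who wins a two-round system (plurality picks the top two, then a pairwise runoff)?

Option 5

Round 1 first-place votes: Option 1 26, Option 2 0, Option 3 0, Option 4 7, Option 5 22, Option 6 0. Option 1 and Option 5 advance.
Runoff: Option 1 is ranked above Option 5 on 26 ballots, Option 5 above Option 1 on 29.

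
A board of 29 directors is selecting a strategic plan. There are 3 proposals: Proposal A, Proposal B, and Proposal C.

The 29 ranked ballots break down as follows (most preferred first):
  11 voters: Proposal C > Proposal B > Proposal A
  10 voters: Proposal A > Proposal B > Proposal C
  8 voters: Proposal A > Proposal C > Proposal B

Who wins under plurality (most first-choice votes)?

First-place votes: Proposal A 18, Proposal B 0, Proposal C 11.

Proposal A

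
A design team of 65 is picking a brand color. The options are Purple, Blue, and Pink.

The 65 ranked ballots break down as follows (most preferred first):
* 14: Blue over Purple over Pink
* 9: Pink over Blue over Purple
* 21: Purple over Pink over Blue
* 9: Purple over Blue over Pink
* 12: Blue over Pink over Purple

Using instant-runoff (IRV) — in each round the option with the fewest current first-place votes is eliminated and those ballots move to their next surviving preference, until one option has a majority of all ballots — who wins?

Round 1: Purple 30, Blue 26, Pink 9. Pink eliminated.
Round 2: Purple 30, Blue 35. Blue has a majority (≥33).

Blue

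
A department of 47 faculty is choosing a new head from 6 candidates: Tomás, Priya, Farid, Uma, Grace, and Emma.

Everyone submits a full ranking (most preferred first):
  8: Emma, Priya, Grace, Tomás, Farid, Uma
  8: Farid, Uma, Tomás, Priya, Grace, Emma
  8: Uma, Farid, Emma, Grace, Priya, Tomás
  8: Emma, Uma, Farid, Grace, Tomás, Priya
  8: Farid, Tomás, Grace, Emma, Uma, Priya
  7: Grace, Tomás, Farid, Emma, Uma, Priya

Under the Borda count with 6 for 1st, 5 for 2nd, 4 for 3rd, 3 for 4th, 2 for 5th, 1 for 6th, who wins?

Farid

Tomás: 8×3 + 8×4 + 8×1 + 8×2 + 8×5 + 7×5 = 155
Priya: 8×5 + 8×3 + 8×2 + 8×1 + 8×1 + 7×1 = 103
Farid: 8×2 + 8×6 + 8×5 + 8×4 + 8×6 + 7×4 = 212
Uma: 8×1 + 8×5 + 8×6 + 8×5 + 8×2 + 7×2 = 166
Grace: 8×4 + 8×2 + 8×3 + 8×3 + 8×4 + 7×6 = 170
Emma: 8×6 + 8×1 + 8×4 + 8×6 + 8×3 + 7×3 = 181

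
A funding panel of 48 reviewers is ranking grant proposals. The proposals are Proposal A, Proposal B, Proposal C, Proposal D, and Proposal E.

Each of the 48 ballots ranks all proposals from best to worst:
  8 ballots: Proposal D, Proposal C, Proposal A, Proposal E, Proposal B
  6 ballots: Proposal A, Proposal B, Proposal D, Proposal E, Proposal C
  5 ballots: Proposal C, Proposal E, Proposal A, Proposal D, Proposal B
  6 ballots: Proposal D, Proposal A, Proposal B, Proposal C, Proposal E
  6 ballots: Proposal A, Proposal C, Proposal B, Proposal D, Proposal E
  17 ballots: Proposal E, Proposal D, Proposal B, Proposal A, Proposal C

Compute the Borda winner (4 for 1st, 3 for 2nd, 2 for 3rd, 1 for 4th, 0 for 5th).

Proposal D

Proposal A: 8×2 + 6×4 + 5×2 + 6×3 + 6×4 + 17×1 = 109
Proposal B: 8×0 + 6×3 + 5×0 + 6×2 + 6×2 + 17×2 = 76
Proposal C: 8×3 + 6×0 + 5×4 + 6×1 + 6×3 + 17×0 = 68
Proposal D: 8×4 + 6×2 + 5×1 + 6×4 + 6×1 + 17×3 = 130
Proposal E: 8×1 + 6×1 + 5×3 + 6×0 + 6×0 + 17×4 = 97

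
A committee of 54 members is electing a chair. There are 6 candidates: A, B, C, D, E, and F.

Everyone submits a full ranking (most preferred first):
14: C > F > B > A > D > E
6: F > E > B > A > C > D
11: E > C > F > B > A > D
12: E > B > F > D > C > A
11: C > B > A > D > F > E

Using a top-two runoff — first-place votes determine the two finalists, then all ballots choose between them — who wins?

E

Round 1 first-place votes: A 0, B 0, C 25, D 0, E 23, F 6. C and E advance.
Runoff: C is ranked above E on 25 ballots, E above C on 29.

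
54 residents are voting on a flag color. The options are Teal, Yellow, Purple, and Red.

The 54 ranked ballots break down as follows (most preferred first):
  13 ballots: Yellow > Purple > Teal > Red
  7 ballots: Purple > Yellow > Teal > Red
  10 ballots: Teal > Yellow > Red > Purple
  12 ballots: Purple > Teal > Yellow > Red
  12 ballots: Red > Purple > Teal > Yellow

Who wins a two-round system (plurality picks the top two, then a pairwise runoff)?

Round 1 first-place votes: Teal 10, Yellow 13, Purple 19, Red 12. Purple and Yellow advance.
Runoff: Purple is ranked above Yellow on 31 ballots, Yellow above Purple on 23.

Purple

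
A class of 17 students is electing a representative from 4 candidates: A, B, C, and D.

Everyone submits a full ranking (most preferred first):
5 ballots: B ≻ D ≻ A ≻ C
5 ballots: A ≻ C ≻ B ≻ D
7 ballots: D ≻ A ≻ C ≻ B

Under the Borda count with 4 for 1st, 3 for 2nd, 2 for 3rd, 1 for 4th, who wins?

A

A: 5×2 + 5×4 + 7×3 = 51
B: 5×4 + 5×2 + 7×1 = 37
C: 5×1 + 5×3 + 7×2 = 34
D: 5×3 + 5×1 + 7×4 = 48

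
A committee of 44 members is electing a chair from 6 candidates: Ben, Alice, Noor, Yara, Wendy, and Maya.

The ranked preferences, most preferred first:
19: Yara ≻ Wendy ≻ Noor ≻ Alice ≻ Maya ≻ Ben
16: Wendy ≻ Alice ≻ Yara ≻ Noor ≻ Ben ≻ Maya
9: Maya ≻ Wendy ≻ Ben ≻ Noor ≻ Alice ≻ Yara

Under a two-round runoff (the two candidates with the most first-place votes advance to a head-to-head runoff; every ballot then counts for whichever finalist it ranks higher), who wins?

Wendy

Round 1 first-place votes: Ben 0, Alice 0, Noor 0, Yara 19, Wendy 16, Maya 9. Yara and Wendy advance.
Runoff: Yara is ranked above Wendy on 19 ballots, Wendy above Yara on 25.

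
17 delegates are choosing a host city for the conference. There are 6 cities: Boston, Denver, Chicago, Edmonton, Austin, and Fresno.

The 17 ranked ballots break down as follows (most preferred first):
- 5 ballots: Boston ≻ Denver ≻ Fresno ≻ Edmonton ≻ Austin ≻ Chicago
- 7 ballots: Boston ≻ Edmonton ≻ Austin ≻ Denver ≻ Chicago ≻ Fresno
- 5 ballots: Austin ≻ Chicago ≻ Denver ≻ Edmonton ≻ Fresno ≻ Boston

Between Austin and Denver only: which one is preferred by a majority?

Austin is ranked above Denver on 12 ballots; Denver above Austin on 5.

Austin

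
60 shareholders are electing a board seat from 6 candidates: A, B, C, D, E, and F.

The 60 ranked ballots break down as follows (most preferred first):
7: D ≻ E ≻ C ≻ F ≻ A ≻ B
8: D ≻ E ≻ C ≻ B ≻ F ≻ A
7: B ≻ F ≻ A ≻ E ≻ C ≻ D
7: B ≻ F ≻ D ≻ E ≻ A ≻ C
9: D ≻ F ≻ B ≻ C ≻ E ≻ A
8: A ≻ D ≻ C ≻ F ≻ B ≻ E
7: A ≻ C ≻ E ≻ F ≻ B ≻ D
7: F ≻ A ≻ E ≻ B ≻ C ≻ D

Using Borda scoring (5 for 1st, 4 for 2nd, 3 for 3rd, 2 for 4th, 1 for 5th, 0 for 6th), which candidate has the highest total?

A: 7×1 + 8×0 + 7×3 + 7×1 + 9×0 + 8×5 + 7×5 + 7×4 = 138
B: 7×0 + 8×2 + 7×5 + 7×5 + 9×3 + 8×1 + 7×1 + 7×2 = 142
C: 7×3 + 8×3 + 7×1 + 7×0 + 9×2 + 8×3 + 7×4 + 7×1 = 129
D: 7×5 + 8×5 + 7×0 + 7×3 + 9×5 + 8×4 + 7×0 + 7×0 = 173
E: 7×4 + 8×4 + 7×2 + 7×2 + 9×1 + 8×0 + 7×3 + 7×3 = 139
F: 7×2 + 8×1 + 7×4 + 7×4 + 9×4 + 8×2 + 7×2 + 7×5 = 179

F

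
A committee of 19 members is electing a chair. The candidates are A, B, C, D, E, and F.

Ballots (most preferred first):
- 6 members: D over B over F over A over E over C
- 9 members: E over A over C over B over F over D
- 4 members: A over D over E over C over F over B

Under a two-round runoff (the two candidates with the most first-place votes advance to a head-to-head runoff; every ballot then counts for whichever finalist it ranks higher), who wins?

Round 1 first-place votes: A 4, B 0, C 0, D 6, E 9, F 0. E and D advance.
Runoff: E is ranked above D on 9 ballots, D above E on 10.

D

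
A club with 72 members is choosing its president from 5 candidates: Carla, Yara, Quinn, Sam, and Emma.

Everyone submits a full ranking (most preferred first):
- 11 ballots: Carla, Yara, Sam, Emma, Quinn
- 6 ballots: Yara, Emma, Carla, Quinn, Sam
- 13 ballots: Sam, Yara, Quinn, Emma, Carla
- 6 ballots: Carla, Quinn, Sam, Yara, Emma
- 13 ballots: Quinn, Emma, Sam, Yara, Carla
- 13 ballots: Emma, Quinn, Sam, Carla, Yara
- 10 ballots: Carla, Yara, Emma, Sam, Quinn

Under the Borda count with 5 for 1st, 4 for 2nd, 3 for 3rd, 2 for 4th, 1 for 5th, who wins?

Carla: 11×5 + 6×3 + 13×1 + 6×5 + 13×1 + 13×2 + 10×5 = 205
Yara: 11×4 + 6×5 + 13×4 + 6×2 + 13×2 + 13×1 + 10×4 = 217
Quinn: 11×1 + 6×2 + 13×3 + 6×4 + 13×5 + 13×4 + 10×1 = 213
Sam: 11×3 + 6×1 + 13×5 + 6×3 + 13×3 + 13×3 + 10×2 = 220
Emma: 11×2 + 6×4 + 13×2 + 6×1 + 13×4 + 13×5 + 10×3 = 225

Emma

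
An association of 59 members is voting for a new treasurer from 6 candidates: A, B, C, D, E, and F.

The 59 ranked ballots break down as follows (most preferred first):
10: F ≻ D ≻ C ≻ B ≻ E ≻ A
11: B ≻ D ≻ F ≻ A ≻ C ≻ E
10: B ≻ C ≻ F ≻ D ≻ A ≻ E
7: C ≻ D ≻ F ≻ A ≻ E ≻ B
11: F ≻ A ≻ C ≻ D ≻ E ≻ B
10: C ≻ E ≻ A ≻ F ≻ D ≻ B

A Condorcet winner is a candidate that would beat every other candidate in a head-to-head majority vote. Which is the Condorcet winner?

F vs A: 49–10
F vs B: 38–21
F vs C: 32–27
F vs D: 41–18
F vs E: 49–10
F beats every other candidate.

F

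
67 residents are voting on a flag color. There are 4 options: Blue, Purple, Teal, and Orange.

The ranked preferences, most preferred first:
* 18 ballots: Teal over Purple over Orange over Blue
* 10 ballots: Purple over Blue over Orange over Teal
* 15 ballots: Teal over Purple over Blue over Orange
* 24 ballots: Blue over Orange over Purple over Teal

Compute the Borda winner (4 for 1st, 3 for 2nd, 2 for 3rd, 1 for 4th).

Blue: 18×1 + 10×3 + 15×2 + 24×4 = 174
Purple: 18×3 + 10×4 + 15×3 + 24×2 = 187
Teal: 18×4 + 10×1 + 15×4 + 24×1 = 166
Orange: 18×2 + 10×2 + 15×1 + 24×3 = 143

Purple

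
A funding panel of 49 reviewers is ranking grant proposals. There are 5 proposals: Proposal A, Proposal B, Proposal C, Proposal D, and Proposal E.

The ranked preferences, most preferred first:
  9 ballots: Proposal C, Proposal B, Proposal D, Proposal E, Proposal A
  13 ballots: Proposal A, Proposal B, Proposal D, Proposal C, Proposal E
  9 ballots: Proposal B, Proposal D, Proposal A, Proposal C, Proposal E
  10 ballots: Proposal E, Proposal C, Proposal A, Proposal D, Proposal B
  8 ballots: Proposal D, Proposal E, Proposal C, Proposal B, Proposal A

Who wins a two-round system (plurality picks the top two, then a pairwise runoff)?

Round 1 first-place votes: Proposal A 13, Proposal B 9, Proposal C 9, Proposal D 8, Proposal E 10. Proposal A and Proposal E advance.
Runoff: Proposal A is ranked above Proposal E on 22 ballots, Proposal E above Proposal A on 27.

Proposal E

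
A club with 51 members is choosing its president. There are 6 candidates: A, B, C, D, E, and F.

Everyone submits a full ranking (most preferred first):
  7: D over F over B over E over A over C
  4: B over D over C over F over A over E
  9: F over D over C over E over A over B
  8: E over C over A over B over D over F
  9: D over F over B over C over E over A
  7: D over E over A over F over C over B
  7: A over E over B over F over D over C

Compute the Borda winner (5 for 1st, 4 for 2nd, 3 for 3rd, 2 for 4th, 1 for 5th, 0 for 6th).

A: 7×1 + 4×1 + 9×1 + 8×3 + 9×0 + 7×3 + 7×5 = 100
B: 7×3 + 4×5 + 9×0 + 8×2 + 9×3 + 7×0 + 7×3 = 105
C: 7×0 + 4×3 + 9×3 + 8×4 + 9×2 + 7×1 + 7×0 = 96
D: 7×5 + 4×4 + 9×4 + 8×1 + 9×5 + 7×5 + 7×1 = 182
E: 7×2 + 4×0 + 9×2 + 8×5 + 9×1 + 7×4 + 7×4 = 137
F: 7×4 + 4×2 + 9×5 + 8×0 + 9×4 + 7×2 + 7×2 = 145

D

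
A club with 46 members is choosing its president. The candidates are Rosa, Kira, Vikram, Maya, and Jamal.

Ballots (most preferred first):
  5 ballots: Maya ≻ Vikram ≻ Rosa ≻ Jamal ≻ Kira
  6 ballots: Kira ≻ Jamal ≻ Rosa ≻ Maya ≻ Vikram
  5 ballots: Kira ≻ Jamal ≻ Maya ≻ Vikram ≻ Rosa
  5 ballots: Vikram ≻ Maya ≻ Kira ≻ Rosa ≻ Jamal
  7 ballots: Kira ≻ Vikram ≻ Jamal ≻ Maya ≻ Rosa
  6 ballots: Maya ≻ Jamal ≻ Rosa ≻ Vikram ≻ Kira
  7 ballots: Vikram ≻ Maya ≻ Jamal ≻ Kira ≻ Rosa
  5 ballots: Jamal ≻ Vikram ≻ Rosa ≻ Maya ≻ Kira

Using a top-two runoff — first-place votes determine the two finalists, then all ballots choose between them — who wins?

Round 1 first-place votes: Rosa 0, Kira 18, Vikram 12, Maya 11, Jamal 5. Kira and Vikram advance.
Runoff: Kira is ranked above Vikram on 18 ballots, Vikram above Kira on 28.

Vikram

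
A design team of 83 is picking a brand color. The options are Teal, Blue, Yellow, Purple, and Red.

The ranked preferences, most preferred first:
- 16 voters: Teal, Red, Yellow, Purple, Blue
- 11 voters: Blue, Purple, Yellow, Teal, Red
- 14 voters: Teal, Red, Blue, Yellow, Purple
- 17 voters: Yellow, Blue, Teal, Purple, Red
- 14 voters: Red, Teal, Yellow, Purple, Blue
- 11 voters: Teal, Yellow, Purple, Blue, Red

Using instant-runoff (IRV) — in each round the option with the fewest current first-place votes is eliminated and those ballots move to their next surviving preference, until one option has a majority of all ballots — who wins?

Round 1: Teal 41, Blue 11, Yellow 17, Purple 0, Red 14. Purple eliminated.
Round 2: Teal 41, Blue 11, Yellow 17, Red 14. Blue eliminated.
Round 3: Teal 41, Yellow 28, Red 14. Red eliminated.
Round 4: Teal 55, Yellow 28. Teal has a majority (≥42).

Teal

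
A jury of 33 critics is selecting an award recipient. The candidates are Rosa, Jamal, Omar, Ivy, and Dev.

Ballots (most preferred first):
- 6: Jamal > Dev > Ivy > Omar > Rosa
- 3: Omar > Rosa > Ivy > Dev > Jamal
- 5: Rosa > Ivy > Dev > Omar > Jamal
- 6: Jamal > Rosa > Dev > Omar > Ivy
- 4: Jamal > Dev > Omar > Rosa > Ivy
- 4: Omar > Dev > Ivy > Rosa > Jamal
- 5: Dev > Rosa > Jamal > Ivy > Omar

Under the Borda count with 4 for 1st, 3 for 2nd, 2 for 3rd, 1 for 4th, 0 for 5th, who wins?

Rosa: 6×0 + 3×3 + 5×4 + 6×3 + 4×1 + 4×1 + 5×3 = 70
Jamal: 6×4 + 3×0 + 5×0 + 6×4 + 4×4 + 4×0 + 5×2 = 74
Omar: 6×1 + 3×4 + 5×1 + 6×1 + 4×2 + 4×4 + 5×0 = 53
Ivy: 6×2 + 3×2 + 5×3 + 6×0 + 4×0 + 4×2 + 5×1 = 46
Dev: 6×3 + 3×1 + 5×2 + 6×2 + 4×3 + 4×3 + 5×4 = 87

Dev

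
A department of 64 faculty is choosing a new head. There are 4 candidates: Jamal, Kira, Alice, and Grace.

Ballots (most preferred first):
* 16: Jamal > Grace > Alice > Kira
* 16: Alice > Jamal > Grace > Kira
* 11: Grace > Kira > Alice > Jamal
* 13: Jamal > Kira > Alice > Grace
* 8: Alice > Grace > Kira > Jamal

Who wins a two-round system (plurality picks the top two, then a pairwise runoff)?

Alice

Round 1 first-place votes: Jamal 29, Kira 0, Alice 24, Grace 11. Jamal and Alice advance.
Runoff: Jamal is ranked above Alice on 29 ballots, Alice above Jamal on 35.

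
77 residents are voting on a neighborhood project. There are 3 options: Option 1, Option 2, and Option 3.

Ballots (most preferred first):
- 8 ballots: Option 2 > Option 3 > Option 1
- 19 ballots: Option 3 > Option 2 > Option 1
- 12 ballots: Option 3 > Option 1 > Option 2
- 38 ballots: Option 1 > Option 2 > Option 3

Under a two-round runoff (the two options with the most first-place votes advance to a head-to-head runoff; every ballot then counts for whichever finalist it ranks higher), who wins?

Round 1 first-place votes: Option 1 38, Option 2 8, Option 3 31. Option 1 and Option 3 advance.
Runoff: Option 1 is ranked above Option 3 on 38 ballots, Option 3 above Option 1 on 39.

Option 3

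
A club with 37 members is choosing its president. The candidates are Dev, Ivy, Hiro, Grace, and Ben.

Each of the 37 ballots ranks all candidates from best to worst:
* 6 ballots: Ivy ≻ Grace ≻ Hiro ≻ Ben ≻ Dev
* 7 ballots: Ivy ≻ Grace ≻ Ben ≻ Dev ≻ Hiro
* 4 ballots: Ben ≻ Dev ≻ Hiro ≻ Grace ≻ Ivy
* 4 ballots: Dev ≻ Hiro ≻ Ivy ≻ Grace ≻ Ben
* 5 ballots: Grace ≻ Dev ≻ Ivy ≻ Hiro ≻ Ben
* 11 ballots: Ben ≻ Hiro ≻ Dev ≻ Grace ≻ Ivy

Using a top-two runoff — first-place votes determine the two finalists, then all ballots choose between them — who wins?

Ivy

Round 1 first-place votes: Dev 4, Ivy 13, Hiro 0, Grace 5, Ben 15. Ben and Ivy advance.
Runoff: Ben is ranked above Ivy on 15 ballots, Ivy above Ben on 22.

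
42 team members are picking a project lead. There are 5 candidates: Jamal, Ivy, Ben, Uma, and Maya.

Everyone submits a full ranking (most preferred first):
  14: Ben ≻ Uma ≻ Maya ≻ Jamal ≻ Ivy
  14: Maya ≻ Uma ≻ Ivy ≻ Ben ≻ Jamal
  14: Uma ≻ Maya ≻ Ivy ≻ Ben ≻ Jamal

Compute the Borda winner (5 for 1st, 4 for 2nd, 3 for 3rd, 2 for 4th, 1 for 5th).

Jamal: 14×2 + 14×1 + 14×1 = 56
Ivy: 14×1 + 14×3 + 14×3 = 98
Ben: 14×5 + 14×2 + 14×2 = 126
Uma: 14×4 + 14×4 + 14×5 = 182
Maya: 14×3 + 14×5 + 14×4 = 168

Uma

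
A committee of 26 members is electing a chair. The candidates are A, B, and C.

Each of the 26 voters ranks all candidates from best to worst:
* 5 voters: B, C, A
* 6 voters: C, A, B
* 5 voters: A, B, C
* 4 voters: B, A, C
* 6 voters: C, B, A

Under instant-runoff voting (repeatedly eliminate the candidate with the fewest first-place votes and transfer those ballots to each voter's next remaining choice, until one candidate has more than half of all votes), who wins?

Round 1: A 5, B 9, C 12. A eliminated.
Round 2: B 14, C 12. B has a majority (≥14).

B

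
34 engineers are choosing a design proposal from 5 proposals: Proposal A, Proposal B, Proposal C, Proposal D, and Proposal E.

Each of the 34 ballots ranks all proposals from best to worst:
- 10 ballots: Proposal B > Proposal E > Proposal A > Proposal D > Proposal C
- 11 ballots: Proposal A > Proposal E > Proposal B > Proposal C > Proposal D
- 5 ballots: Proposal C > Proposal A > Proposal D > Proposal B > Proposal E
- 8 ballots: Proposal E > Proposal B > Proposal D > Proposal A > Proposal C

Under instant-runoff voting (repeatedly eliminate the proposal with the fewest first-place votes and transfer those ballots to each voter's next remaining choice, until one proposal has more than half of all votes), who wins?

Round 1: Proposal A 11, Proposal B 10, Proposal C 5, Proposal D 0, Proposal E 8. Proposal D eliminated.
Round 2: Proposal A 11, Proposal B 10, Proposal C 5, Proposal E 8. Proposal C eliminated.
Round 3: Proposal A 16, Proposal B 10, Proposal E 8. Proposal E eliminated.
Round 4: Proposal A 16, Proposal B 18. Proposal B has a majority (≥18).

Proposal B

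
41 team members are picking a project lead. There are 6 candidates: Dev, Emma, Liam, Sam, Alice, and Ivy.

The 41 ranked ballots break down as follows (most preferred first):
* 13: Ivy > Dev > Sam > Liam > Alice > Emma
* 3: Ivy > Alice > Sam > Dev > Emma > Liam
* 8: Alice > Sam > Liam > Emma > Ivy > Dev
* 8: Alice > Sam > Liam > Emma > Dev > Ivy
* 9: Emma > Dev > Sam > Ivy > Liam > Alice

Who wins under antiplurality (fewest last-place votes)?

Last-place votes: Dev 8, Emma 13, Liam 3, Sam 0, Alice 9, Ivy 8.

Sam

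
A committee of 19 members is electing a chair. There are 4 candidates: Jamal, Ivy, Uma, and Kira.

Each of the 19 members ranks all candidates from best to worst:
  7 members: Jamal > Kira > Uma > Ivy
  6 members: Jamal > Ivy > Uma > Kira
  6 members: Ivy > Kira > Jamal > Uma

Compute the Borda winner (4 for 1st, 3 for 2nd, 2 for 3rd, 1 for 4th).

Jamal: 7×4 + 6×4 + 6×2 = 64
Ivy: 7×1 + 6×3 + 6×4 = 49
Uma: 7×2 + 6×2 + 6×1 = 32
Kira: 7×3 + 6×1 + 6×3 = 45

Jamal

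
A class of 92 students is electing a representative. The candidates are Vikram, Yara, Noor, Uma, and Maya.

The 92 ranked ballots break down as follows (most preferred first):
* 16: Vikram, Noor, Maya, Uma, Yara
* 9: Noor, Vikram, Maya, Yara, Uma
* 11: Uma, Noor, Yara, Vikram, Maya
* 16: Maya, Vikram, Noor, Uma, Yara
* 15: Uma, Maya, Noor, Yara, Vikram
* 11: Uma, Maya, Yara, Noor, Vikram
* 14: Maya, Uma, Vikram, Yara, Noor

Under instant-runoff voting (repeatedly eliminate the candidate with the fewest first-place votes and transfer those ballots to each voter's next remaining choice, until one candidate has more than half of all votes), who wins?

Round 1: Vikram 16, Yara 0, Noor 9, Uma 37, Maya 30. Yara eliminated.
Round 2: Vikram 16, Noor 9, Uma 37, Maya 30. Noor eliminated.
Round 3: Vikram 25, Uma 37, Maya 30. Vikram eliminated.
Round 4: Uma 37, Maya 55. Maya has a majority (≥47).

Maya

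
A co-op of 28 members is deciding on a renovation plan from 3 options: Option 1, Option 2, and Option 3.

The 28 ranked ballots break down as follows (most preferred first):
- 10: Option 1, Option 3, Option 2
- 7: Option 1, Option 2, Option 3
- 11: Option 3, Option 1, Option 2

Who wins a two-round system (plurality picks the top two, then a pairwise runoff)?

Round 1 first-place votes: Option 1 17, Option 2 0, Option 3 11. Option 1 and Option 3 advance.
Runoff: Option 1 is ranked above Option 3 on 17 ballots, Option 3 above Option 1 on 11.

Option 1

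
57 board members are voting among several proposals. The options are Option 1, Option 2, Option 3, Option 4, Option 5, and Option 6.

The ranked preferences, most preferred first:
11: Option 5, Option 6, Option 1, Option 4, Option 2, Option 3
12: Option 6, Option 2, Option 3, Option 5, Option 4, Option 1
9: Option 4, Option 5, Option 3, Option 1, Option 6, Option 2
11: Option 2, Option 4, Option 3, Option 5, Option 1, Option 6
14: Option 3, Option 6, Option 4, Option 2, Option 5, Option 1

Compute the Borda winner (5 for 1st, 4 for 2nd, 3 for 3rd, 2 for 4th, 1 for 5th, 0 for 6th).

Option 6

Option 1: 11×3 + 12×0 + 9×2 + 11×1 + 14×0 = 62
Option 2: 11×1 + 12×4 + 9×0 + 11×5 + 14×2 = 142
Option 3: 11×0 + 12×3 + 9×3 + 11×3 + 14×5 = 166
Option 4: 11×2 + 12×1 + 9×5 + 11×4 + 14×3 = 165
Option 5: 11×5 + 12×2 + 9×4 + 11×2 + 14×1 = 151
Option 6: 11×4 + 12×5 + 9×1 + 11×0 + 14×4 = 169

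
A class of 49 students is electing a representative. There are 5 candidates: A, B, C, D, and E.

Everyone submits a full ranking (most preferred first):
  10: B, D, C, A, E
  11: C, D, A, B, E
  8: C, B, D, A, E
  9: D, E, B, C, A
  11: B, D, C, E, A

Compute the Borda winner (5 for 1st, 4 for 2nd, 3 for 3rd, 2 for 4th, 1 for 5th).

A: 10×2 + 11×3 + 8×2 + 9×1 + 11×1 = 89
B: 10×5 + 11×2 + 8×4 + 9×3 + 11×5 = 186
C: 10×3 + 11×5 + 8×5 + 9×2 + 11×3 = 176
D: 10×4 + 11×4 + 8×3 + 9×5 + 11×4 = 197
E: 10×1 + 11×1 + 8×1 + 9×4 + 11×2 = 87

D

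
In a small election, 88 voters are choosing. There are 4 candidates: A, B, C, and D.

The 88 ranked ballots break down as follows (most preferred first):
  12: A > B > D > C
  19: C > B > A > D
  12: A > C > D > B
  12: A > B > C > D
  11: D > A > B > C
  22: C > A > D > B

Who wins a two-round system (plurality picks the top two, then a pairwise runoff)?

Round 1 first-place votes: A 36, B 0, C 41, D 11. C and A advance.
Runoff: C is ranked above A on 41 ballots, A above C on 47.

A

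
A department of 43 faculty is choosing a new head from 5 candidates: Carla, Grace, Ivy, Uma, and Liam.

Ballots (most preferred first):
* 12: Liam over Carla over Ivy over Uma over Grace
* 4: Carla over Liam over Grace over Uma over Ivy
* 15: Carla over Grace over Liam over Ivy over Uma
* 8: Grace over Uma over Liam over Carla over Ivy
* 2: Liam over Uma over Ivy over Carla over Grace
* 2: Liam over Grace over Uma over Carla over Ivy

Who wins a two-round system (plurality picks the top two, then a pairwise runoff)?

Round 1 first-place votes: Carla 19, Grace 8, Ivy 0, Uma 0, Liam 16. Carla and Liam advance.
Runoff: Carla is ranked above Liam on 19 ballots, Liam above Carla on 24.

Liam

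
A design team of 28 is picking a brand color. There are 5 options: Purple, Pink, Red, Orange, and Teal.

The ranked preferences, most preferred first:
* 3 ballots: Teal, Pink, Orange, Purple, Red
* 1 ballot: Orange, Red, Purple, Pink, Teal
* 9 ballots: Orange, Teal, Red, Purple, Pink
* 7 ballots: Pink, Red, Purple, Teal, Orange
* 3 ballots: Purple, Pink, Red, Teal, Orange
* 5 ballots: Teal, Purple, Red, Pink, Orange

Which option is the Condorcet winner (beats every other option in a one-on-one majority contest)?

Teal

Teal vs Purple: 17–11
Teal vs Pink: 17–11
Teal vs Red: 17–11
Teal vs Orange: 18–10
Teal beats every other option.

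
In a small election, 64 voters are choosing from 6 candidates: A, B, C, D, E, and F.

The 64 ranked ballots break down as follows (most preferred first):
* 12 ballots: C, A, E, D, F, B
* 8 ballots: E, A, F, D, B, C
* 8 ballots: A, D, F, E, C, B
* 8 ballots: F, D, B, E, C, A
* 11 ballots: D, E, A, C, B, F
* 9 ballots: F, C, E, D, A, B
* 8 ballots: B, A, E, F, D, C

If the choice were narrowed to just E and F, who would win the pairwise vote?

E is ranked above F on 39 ballots; F above E on 25.

E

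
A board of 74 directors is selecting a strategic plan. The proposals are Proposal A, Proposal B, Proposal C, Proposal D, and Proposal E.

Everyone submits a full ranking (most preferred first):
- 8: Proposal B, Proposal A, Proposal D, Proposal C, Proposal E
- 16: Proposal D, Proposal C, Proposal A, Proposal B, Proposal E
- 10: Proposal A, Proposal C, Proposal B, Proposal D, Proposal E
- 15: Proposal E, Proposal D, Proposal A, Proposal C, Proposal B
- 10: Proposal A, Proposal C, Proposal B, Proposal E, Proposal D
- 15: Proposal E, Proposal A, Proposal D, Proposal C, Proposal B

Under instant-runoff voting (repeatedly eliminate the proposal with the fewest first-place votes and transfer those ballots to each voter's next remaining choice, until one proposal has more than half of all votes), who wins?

Proposal A

Round 1: Proposal A 20, Proposal B 8, Proposal C 0, Proposal D 16, Proposal E 30. Proposal C eliminated.
Round 2: Proposal A 20, Proposal B 8, Proposal D 16, Proposal E 30. Proposal B eliminated.
Round 3: Proposal A 28, Proposal D 16, Proposal E 30. Proposal D eliminated.
Round 4: Proposal A 44, Proposal E 30. Proposal A has a majority (≥38).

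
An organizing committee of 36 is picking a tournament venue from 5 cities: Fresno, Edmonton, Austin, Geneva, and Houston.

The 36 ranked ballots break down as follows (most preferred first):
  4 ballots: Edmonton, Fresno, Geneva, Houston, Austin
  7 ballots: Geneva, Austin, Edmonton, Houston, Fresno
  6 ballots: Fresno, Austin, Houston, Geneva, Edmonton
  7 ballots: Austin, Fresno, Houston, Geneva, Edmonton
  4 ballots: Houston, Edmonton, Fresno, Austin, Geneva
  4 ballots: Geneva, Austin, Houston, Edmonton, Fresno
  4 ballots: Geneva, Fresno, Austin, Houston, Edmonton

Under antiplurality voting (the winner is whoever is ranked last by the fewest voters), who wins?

Houston

Last-place votes: Fresno 11, Edmonton 17, Austin 4, Geneva 4, Houston 0.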